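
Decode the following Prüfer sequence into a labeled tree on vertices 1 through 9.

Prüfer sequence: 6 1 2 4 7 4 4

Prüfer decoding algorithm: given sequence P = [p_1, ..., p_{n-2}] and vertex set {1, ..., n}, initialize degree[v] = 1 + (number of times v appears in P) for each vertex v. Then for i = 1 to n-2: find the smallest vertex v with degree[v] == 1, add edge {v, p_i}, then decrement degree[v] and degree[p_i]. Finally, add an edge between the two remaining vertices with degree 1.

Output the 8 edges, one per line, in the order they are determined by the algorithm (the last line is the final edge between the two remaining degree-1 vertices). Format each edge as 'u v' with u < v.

Initial degrees: {1:2, 2:2, 3:1, 4:4, 5:1, 6:2, 7:2, 8:1, 9:1}
Step 1: smallest deg-1 vertex = 3, p_1 = 6. Add edge {3,6}. Now deg[3]=0, deg[6]=1.
Step 2: smallest deg-1 vertex = 5, p_2 = 1. Add edge {1,5}. Now deg[5]=0, deg[1]=1.
Step 3: smallest deg-1 vertex = 1, p_3 = 2. Add edge {1,2}. Now deg[1]=0, deg[2]=1.
Step 4: smallest deg-1 vertex = 2, p_4 = 4. Add edge {2,4}. Now deg[2]=0, deg[4]=3.
Step 5: smallest deg-1 vertex = 6, p_5 = 7. Add edge {6,7}. Now deg[6]=0, deg[7]=1.
Step 6: smallest deg-1 vertex = 7, p_6 = 4. Add edge {4,7}. Now deg[7]=0, deg[4]=2.
Step 7: smallest deg-1 vertex = 8, p_7 = 4. Add edge {4,8}. Now deg[8]=0, deg[4]=1.
Final: two remaining deg-1 vertices are 4, 9. Add edge {4,9}.

Answer: 3 6
1 5
1 2
2 4
6 7
4 7
4 8
4 9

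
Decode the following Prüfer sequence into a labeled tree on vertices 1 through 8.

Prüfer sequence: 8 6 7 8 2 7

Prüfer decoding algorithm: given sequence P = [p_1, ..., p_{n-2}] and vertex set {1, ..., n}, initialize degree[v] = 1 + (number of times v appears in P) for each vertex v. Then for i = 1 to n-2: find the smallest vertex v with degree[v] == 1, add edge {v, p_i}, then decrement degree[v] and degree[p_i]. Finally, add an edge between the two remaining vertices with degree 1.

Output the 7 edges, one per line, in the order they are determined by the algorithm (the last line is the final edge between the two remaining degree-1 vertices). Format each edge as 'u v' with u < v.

Answer: 1 8
3 6
4 7
5 8
2 6
2 7
7 8

Derivation:
Initial degrees: {1:1, 2:2, 3:1, 4:1, 5:1, 6:2, 7:3, 8:3}
Step 1: smallest deg-1 vertex = 1, p_1 = 8. Add edge {1,8}. Now deg[1]=0, deg[8]=2.
Step 2: smallest deg-1 vertex = 3, p_2 = 6. Add edge {3,6}. Now deg[3]=0, deg[6]=1.
Step 3: smallest deg-1 vertex = 4, p_3 = 7. Add edge {4,7}. Now deg[4]=0, deg[7]=2.
Step 4: smallest deg-1 vertex = 5, p_4 = 8. Add edge {5,8}. Now deg[5]=0, deg[8]=1.
Step 5: smallest deg-1 vertex = 6, p_5 = 2. Add edge {2,6}. Now deg[6]=0, deg[2]=1.
Step 6: smallest deg-1 vertex = 2, p_6 = 7. Add edge {2,7}. Now deg[2]=0, deg[7]=1.
Final: two remaining deg-1 vertices are 7, 8. Add edge {7,8}.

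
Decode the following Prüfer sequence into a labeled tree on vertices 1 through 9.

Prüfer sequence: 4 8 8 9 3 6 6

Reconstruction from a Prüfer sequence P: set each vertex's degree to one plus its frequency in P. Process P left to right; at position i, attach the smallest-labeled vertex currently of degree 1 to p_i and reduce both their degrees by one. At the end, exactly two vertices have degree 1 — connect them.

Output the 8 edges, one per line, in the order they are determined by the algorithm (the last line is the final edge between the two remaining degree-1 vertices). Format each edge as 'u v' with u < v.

Answer: 1 4
2 8
4 8
5 9
3 7
3 6
6 8
6 9

Derivation:
Initial degrees: {1:1, 2:1, 3:2, 4:2, 5:1, 6:3, 7:1, 8:3, 9:2}
Step 1: smallest deg-1 vertex = 1, p_1 = 4. Add edge {1,4}. Now deg[1]=0, deg[4]=1.
Step 2: smallest deg-1 vertex = 2, p_2 = 8. Add edge {2,8}. Now deg[2]=0, deg[8]=2.
Step 3: smallest deg-1 vertex = 4, p_3 = 8. Add edge {4,8}. Now deg[4]=0, deg[8]=1.
Step 4: smallest deg-1 vertex = 5, p_4 = 9. Add edge {5,9}. Now deg[5]=0, deg[9]=1.
Step 5: smallest deg-1 vertex = 7, p_5 = 3. Add edge {3,7}. Now deg[7]=0, deg[3]=1.
Step 6: smallest deg-1 vertex = 3, p_6 = 6. Add edge {3,6}. Now deg[3]=0, deg[6]=2.
Step 7: smallest deg-1 vertex = 8, p_7 = 6. Add edge {6,8}. Now deg[8]=0, deg[6]=1.
Final: two remaining deg-1 vertices are 6, 9. Add edge {6,9}.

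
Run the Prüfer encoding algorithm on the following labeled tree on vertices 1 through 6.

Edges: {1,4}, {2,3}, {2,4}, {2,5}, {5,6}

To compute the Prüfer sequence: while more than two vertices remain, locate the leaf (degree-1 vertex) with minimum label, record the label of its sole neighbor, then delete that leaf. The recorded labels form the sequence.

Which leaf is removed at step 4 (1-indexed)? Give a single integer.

Step 1: current leaves = {1,3,6}. Remove leaf 1 (neighbor: 4).
Step 2: current leaves = {3,4,6}. Remove leaf 3 (neighbor: 2).
Step 3: current leaves = {4,6}. Remove leaf 4 (neighbor: 2).
Step 4: current leaves = {2,6}. Remove leaf 2 (neighbor: 5).

Answer: 2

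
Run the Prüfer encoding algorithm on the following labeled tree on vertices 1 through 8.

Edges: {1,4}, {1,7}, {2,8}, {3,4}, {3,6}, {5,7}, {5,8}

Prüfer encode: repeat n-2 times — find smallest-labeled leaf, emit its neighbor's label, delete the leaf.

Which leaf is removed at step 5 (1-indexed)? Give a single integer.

Answer: 1

Derivation:
Step 1: current leaves = {2,6}. Remove leaf 2 (neighbor: 8).
Step 2: current leaves = {6,8}. Remove leaf 6 (neighbor: 3).
Step 3: current leaves = {3,8}. Remove leaf 3 (neighbor: 4).
Step 4: current leaves = {4,8}. Remove leaf 4 (neighbor: 1).
Step 5: current leaves = {1,8}. Remove leaf 1 (neighbor: 7).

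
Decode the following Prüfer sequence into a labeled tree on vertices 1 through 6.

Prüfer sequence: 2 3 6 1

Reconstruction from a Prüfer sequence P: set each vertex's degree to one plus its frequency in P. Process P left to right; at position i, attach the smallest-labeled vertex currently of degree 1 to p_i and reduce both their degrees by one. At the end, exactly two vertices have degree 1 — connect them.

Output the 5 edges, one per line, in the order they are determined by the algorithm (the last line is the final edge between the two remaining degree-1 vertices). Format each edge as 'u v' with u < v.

Answer: 2 4
2 3
3 6
1 5
1 6

Derivation:
Initial degrees: {1:2, 2:2, 3:2, 4:1, 5:1, 6:2}
Step 1: smallest deg-1 vertex = 4, p_1 = 2. Add edge {2,4}. Now deg[4]=0, deg[2]=1.
Step 2: smallest deg-1 vertex = 2, p_2 = 3. Add edge {2,3}. Now deg[2]=0, deg[3]=1.
Step 3: smallest deg-1 vertex = 3, p_3 = 6. Add edge {3,6}. Now deg[3]=0, deg[6]=1.
Step 4: smallest deg-1 vertex = 5, p_4 = 1. Add edge {1,5}. Now deg[5]=0, deg[1]=1.
Final: two remaining deg-1 vertices are 1, 6. Add edge {1,6}.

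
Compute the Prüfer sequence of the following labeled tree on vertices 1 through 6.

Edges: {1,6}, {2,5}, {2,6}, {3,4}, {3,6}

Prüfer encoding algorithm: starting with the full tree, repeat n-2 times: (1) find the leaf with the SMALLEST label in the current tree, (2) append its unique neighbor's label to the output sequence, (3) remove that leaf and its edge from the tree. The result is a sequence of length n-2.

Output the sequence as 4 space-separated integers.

Answer: 6 3 6 2

Derivation:
Step 1: leaves = {1,4,5}. Remove smallest leaf 1, emit neighbor 6.
Step 2: leaves = {4,5}. Remove smallest leaf 4, emit neighbor 3.
Step 3: leaves = {3,5}. Remove smallest leaf 3, emit neighbor 6.
Step 4: leaves = {5,6}. Remove smallest leaf 5, emit neighbor 2.
Done: 2 vertices remain (2, 6). Sequence = [6 3 6 2]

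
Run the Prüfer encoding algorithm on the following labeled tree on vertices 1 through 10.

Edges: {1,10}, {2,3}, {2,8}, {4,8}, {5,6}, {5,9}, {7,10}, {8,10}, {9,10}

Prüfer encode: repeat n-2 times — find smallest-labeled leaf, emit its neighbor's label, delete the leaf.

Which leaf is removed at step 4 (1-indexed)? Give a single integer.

Step 1: current leaves = {1,3,4,6,7}. Remove leaf 1 (neighbor: 10).
Step 2: current leaves = {3,4,6,7}. Remove leaf 3 (neighbor: 2).
Step 3: current leaves = {2,4,6,7}. Remove leaf 2 (neighbor: 8).
Step 4: current leaves = {4,6,7}. Remove leaf 4 (neighbor: 8).

Answer: 4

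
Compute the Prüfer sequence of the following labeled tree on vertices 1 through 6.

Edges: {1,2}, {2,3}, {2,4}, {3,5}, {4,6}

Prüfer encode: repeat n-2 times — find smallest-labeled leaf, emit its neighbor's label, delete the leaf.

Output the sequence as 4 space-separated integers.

Step 1: leaves = {1,5,6}. Remove smallest leaf 1, emit neighbor 2.
Step 2: leaves = {5,6}. Remove smallest leaf 5, emit neighbor 3.
Step 3: leaves = {3,6}. Remove smallest leaf 3, emit neighbor 2.
Step 4: leaves = {2,6}. Remove smallest leaf 2, emit neighbor 4.
Done: 2 vertices remain (4, 6). Sequence = [2 3 2 4]

Answer: 2 3 2 4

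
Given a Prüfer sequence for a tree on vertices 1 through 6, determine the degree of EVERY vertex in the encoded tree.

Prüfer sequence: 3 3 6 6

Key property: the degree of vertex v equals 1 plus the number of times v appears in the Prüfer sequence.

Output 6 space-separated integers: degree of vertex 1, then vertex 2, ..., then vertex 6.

Answer: 1 1 3 1 1 3

Derivation:
p_1 = 3: count[3] becomes 1
p_2 = 3: count[3] becomes 2
p_3 = 6: count[6] becomes 1
p_4 = 6: count[6] becomes 2
Degrees (1 + count): deg[1]=1+0=1, deg[2]=1+0=1, deg[3]=1+2=3, deg[4]=1+0=1, deg[5]=1+0=1, deg[6]=1+2=3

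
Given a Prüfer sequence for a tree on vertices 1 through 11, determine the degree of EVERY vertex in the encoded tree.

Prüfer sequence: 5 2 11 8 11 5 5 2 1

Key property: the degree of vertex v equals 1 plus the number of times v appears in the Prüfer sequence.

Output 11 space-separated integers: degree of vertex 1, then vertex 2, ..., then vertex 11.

Answer: 2 3 1 1 4 1 1 2 1 1 3

Derivation:
p_1 = 5: count[5] becomes 1
p_2 = 2: count[2] becomes 1
p_3 = 11: count[11] becomes 1
p_4 = 8: count[8] becomes 1
p_5 = 11: count[11] becomes 2
p_6 = 5: count[5] becomes 2
p_7 = 5: count[5] becomes 3
p_8 = 2: count[2] becomes 2
p_9 = 1: count[1] becomes 1
Degrees (1 + count): deg[1]=1+1=2, deg[2]=1+2=3, deg[3]=1+0=1, deg[4]=1+0=1, deg[5]=1+3=4, deg[6]=1+0=1, deg[7]=1+0=1, deg[8]=1+1=2, deg[9]=1+0=1, deg[10]=1+0=1, deg[11]=1+2=3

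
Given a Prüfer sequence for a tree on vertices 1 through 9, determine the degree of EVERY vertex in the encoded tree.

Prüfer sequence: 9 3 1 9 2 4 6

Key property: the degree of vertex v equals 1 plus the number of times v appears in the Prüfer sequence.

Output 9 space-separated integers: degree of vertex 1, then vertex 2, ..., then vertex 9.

Answer: 2 2 2 2 1 2 1 1 3

Derivation:
p_1 = 9: count[9] becomes 1
p_2 = 3: count[3] becomes 1
p_3 = 1: count[1] becomes 1
p_4 = 9: count[9] becomes 2
p_5 = 2: count[2] becomes 1
p_6 = 4: count[4] becomes 1
p_7 = 6: count[6] becomes 1
Degrees (1 + count): deg[1]=1+1=2, deg[2]=1+1=2, deg[3]=1+1=2, deg[4]=1+1=2, deg[5]=1+0=1, deg[6]=1+1=2, deg[7]=1+0=1, deg[8]=1+0=1, deg[9]=1+2=3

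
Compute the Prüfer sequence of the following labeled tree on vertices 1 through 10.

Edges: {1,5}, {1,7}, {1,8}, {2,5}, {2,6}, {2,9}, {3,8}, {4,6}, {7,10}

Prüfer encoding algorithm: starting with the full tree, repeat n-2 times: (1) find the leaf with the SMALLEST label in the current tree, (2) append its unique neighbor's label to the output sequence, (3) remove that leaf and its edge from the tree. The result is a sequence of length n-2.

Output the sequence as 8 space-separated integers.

Step 1: leaves = {3,4,9,10}. Remove smallest leaf 3, emit neighbor 8.
Step 2: leaves = {4,8,9,10}. Remove smallest leaf 4, emit neighbor 6.
Step 3: leaves = {6,8,9,10}. Remove smallest leaf 6, emit neighbor 2.
Step 4: leaves = {8,9,10}. Remove smallest leaf 8, emit neighbor 1.
Step 5: leaves = {9,10}. Remove smallest leaf 9, emit neighbor 2.
Step 6: leaves = {2,10}. Remove smallest leaf 2, emit neighbor 5.
Step 7: leaves = {5,10}. Remove smallest leaf 5, emit neighbor 1.
Step 8: leaves = {1,10}. Remove smallest leaf 1, emit neighbor 7.
Done: 2 vertices remain (7, 10). Sequence = [8 6 2 1 2 5 1 7]

Answer: 8 6 2 1 2 5 1 7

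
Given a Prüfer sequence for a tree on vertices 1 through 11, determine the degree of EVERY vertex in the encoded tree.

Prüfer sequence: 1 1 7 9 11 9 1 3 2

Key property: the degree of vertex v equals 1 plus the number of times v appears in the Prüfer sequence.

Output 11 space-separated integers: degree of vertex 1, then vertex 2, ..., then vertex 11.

p_1 = 1: count[1] becomes 1
p_2 = 1: count[1] becomes 2
p_3 = 7: count[7] becomes 1
p_4 = 9: count[9] becomes 1
p_5 = 11: count[11] becomes 1
p_6 = 9: count[9] becomes 2
p_7 = 1: count[1] becomes 3
p_8 = 3: count[3] becomes 1
p_9 = 2: count[2] becomes 1
Degrees (1 + count): deg[1]=1+3=4, deg[2]=1+1=2, deg[3]=1+1=2, deg[4]=1+0=1, deg[5]=1+0=1, deg[6]=1+0=1, deg[7]=1+1=2, deg[8]=1+0=1, deg[9]=1+2=3, deg[10]=1+0=1, deg[11]=1+1=2

Answer: 4 2 2 1 1 1 2 1 3 1 2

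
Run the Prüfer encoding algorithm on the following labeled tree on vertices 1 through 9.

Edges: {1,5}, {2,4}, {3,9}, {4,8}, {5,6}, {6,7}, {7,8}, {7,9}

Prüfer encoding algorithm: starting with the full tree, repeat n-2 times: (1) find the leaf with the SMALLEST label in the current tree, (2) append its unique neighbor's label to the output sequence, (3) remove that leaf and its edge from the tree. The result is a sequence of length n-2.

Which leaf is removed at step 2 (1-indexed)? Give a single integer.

Step 1: current leaves = {1,2,3}. Remove leaf 1 (neighbor: 5).
Step 2: current leaves = {2,3,5}. Remove leaf 2 (neighbor: 4).

Answer: 2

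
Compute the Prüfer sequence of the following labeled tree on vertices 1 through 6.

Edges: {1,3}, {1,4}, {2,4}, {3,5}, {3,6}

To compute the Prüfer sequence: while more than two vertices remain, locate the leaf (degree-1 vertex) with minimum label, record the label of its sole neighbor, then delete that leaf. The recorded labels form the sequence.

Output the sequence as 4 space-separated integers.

Step 1: leaves = {2,5,6}. Remove smallest leaf 2, emit neighbor 4.
Step 2: leaves = {4,5,6}. Remove smallest leaf 4, emit neighbor 1.
Step 3: leaves = {1,5,6}. Remove smallest leaf 1, emit neighbor 3.
Step 4: leaves = {5,6}. Remove smallest leaf 5, emit neighbor 3.
Done: 2 vertices remain (3, 6). Sequence = [4 1 3 3]

Answer: 4 1 3 3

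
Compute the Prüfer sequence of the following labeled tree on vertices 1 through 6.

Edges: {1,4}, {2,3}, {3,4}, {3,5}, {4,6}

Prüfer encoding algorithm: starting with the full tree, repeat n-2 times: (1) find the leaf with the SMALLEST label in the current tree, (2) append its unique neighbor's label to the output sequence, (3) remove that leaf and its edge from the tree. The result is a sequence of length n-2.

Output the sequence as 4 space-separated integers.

Answer: 4 3 3 4

Derivation:
Step 1: leaves = {1,2,5,6}. Remove smallest leaf 1, emit neighbor 4.
Step 2: leaves = {2,5,6}. Remove smallest leaf 2, emit neighbor 3.
Step 3: leaves = {5,6}. Remove smallest leaf 5, emit neighbor 3.
Step 4: leaves = {3,6}. Remove smallest leaf 3, emit neighbor 4.
Done: 2 vertices remain (4, 6). Sequence = [4 3 3 4]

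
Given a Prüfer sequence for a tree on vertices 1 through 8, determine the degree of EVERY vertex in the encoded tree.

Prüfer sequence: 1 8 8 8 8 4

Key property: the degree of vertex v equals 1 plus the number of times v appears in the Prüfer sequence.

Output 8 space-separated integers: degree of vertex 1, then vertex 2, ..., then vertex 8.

Answer: 2 1 1 2 1 1 1 5

Derivation:
p_1 = 1: count[1] becomes 1
p_2 = 8: count[8] becomes 1
p_3 = 8: count[8] becomes 2
p_4 = 8: count[8] becomes 3
p_5 = 8: count[8] becomes 4
p_6 = 4: count[4] becomes 1
Degrees (1 + count): deg[1]=1+1=2, deg[2]=1+0=1, deg[3]=1+0=1, deg[4]=1+1=2, deg[5]=1+0=1, deg[6]=1+0=1, deg[7]=1+0=1, deg[8]=1+4=5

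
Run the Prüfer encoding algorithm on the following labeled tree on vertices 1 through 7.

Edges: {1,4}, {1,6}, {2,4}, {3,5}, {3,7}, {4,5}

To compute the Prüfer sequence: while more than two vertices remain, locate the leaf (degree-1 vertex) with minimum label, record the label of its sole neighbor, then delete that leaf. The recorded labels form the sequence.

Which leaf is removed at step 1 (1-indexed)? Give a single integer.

Step 1: current leaves = {2,6,7}. Remove leaf 2 (neighbor: 4).

Answer: 2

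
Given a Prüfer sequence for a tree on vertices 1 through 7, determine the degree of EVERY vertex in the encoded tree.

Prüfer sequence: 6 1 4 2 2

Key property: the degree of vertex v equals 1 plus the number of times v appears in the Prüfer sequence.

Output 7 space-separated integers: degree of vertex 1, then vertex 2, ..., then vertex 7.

Answer: 2 3 1 2 1 2 1

Derivation:
p_1 = 6: count[6] becomes 1
p_2 = 1: count[1] becomes 1
p_3 = 4: count[4] becomes 1
p_4 = 2: count[2] becomes 1
p_5 = 2: count[2] becomes 2
Degrees (1 + count): deg[1]=1+1=2, deg[2]=1+2=3, deg[3]=1+0=1, deg[4]=1+1=2, deg[5]=1+0=1, deg[6]=1+1=2, deg[7]=1+0=1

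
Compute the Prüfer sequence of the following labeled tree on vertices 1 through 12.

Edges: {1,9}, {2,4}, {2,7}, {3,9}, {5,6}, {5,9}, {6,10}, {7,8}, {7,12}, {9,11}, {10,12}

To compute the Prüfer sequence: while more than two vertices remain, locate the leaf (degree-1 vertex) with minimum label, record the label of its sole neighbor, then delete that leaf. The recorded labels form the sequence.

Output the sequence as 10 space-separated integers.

Step 1: leaves = {1,3,4,8,11}. Remove smallest leaf 1, emit neighbor 9.
Step 2: leaves = {3,4,8,11}. Remove smallest leaf 3, emit neighbor 9.
Step 3: leaves = {4,8,11}. Remove smallest leaf 4, emit neighbor 2.
Step 4: leaves = {2,8,11}. Remove smallest leaf 2, emit neighbor 7.
Step 5: leaves = {8,11}. Remove smallest leaf 8, emit neighbor 7.
Step 6: leaves = {7,11}. Remove smallest leaf 7, emit neighbor 12.
Step 7: leaves = {11,12}. Remove smallest leaf 11, emit neighbor 9.
Step 8: leaves = {9,12}. Remove smallest leaf 9, emit neighbor 5.
Step 9: leaves = {5,12}. Remove smallest leaf 5, emit neighbor 6.
Step 10: leaves = {6,12}. Remove smallest leaf 6, emit neighbor 10.
Done: 2 vertices remain (10, 12). Sequence = [9 9 2 7 7 12 9 5 6 10]

Answer: 9 9 2 7 7 12 9 5 6 10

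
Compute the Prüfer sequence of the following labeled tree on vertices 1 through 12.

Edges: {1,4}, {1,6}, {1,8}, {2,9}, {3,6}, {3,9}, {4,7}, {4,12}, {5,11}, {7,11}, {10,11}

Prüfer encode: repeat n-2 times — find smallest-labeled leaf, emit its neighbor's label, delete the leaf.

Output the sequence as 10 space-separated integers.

Step 1: leaves = {2,5,8,10,12}. Remove smallest leaf 2, emit neighbor 9.
Step 2: leaves = {5,8,9,10,12}. Remove smallest leaf 5, emit neighbor 11.
Step 3: leaves = {8,9,10,12}. Remove smallest leaf 8, emit neighbor 1.
Step 4: leaves = {9,10,12}. Remove smallest leaf 9, emit neighbor 3.
Step 5: leaves = {3,10,12}. Remove smallest leaf 3, emit neighbor 6.
Step 6: leaves = {6,10,12}. Remove smallest leaf 6, emit neighbor 1.
Step 7: leaves = {1,10,12}. Remove smallest leaf 1, emit neighbor 4.
Step 8: leaves = {10,12}. Remove smallest leaf 10, emit neighbor 11.
Step 9: leaves = {11,12}. Remove smallest leaf 11, emit neighbor 7.
Step 10: leaves = {7,12}. Remove smallest leaf 7, emit neighbor 4.
Done: 2 vertices remain (4, 12). Sequence = [9 11 1 3 6 1 4 11 7 4]

Answer: 9 11 1 3 6 1 4 11 7 4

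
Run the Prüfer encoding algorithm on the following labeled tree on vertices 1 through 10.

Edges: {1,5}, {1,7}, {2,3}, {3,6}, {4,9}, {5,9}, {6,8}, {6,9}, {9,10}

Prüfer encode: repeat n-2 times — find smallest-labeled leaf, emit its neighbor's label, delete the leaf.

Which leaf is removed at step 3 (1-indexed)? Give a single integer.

Step 1: current leaves = {2,4,7,8,10}. Remove leaf 2 (neighbor: 3).
Step 2: current leaves = {3,4,7,8,10}. Remove leaf 3 (neighbor: 6).
Step 3: current leaves = {4,7,8,10}. Remove leaf 4 (neighbor: 9).

Answer: 4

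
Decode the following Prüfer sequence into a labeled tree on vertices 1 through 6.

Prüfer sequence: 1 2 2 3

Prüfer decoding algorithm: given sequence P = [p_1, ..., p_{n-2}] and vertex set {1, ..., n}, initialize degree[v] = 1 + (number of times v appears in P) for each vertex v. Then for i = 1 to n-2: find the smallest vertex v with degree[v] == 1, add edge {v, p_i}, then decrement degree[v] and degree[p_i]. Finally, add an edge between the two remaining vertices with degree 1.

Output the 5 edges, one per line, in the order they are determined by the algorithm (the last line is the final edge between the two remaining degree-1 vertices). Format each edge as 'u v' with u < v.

Initial degrees: {1:2, 2:3, 3:2, 4:1, 5:1, 6:1}
Step 1: smallest deg-1 vertex = 4, p_1 = 1. Add edge {1,4}. Now deg[4]=0, deg[1]=1.
Step 2: smallest deg-1 vertex = 1, p_2 = 2. Add edge {1,2}. Now deg[1]=0, deg[2]=2.
Step 3: smallest deg-1 vertex = 5, p_3 = 2. Add edge {2,5}. Now deg[5]=0, deg[2]=1.
Step 4: smallest deg-1 vertex = 2, p_4 = 3. Add edge {2,3}. Now deg[2]=0, deg[3]=1.
Final: two remaining deg-1 vertices are 3, 6. Add edge {3,6}.

Answer: 1 4
1 2
2 5
2 3
3 6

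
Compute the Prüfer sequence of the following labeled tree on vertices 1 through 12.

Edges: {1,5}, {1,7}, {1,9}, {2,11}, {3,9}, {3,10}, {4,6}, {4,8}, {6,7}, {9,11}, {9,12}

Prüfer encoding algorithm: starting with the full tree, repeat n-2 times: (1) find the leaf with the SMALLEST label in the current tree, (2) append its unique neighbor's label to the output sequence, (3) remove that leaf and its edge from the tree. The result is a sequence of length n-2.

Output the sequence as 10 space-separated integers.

Step 1: leaves = {2,5,8,10,12}. Remove smallest leaf 2, emit neighbor 11.
Step 2: leaves = {5,8,10,11,12}. Remove smallest leaf 5, emit neighbor 1.
Step 3: leaves = {8,10,11,12}. Remove smallest leaf 8, emit neighbor 4.
Step 4: leaves = {4,10,11,12}. Remove smallest leaf 4, emit neighbor 6.
Step 5: leaves = {6,10,11,12}. Remove smallest leaf 6, emit neighbor 7.
Step 6: leaves = {7,10,11,12}. Remove smallest leaf 7, emit neighbor 1.
Step 7: leaves = {1,10,11,12}. Remove smallest leaf 1, emit neighbor 9.
Step 8: leaves = {10,11,12}. Remove smallest leaf 10, emit neighbor 3.
Step 9: leaves = {3,11,12}. Remove smallest leaf 3, emit neighbor 9.
Step 10: leaves = {11,12}. Remove smallest leaf 11, emit neighbor 9.
Done: 2 vertices remain (9, 12). Sequence = [11 1 4 6 7 1 9 3 9 9]

Answer: 11 1 4 6 7 1 9 3 9 9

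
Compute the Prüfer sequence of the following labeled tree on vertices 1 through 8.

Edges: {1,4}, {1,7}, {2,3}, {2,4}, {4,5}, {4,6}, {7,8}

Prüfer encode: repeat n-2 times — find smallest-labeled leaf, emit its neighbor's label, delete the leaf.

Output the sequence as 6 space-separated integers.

Answer: 2 4 4 4 1 7

Derivation:
Step 1: leaves = {3,5,6,8}. Remove smallest leaf 3, emit neighbor 2.
Step 2: leaves = {2,5,6,8}. Remove smallest leaf 2, emit neighbor 4.
Step 3: leaves = {5,6,8}. Remove smallest leaf 5, emit neighbor 4.
Step 4: leaves = {6,8}. Remove smallest leaf 6, emit neighbor 4.
Step 5: leaves = {4,8}. Remove smallest leaf 4, emit neighbor 1.
Step 6: leaves = {1,8}. Remove smallest leaf 1, emit neighbor 7.
Done: 2 vertices remain (7, 8). Sequence = [2 4 4 4 1 7]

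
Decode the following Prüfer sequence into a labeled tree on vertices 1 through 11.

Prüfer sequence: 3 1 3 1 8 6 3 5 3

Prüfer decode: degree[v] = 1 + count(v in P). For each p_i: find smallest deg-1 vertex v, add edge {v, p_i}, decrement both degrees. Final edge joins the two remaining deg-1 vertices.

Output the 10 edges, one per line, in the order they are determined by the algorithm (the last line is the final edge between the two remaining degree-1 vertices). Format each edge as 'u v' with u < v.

Answer: 2 3
1 4
3 7
1 9
1 8
6 8
3 6
5 10
3 5
3 11

Derivation:
Initial degrees: {1:3, 2:1, 3:5, 4:1, 5:2, 6:2, 7:1, 8:2, 9:1, 10:1, 11:1}
Step 1: smallest deg-1 vertex = 2, p_1 = 3. Add edge {2,3}. Now deg[2]=0, deg[3]=4.
Step 2: smallest deg-1 vertex = 4, p_2 = 1. Add edge {1,4}. Now deg[4]=0, deg[1]=2.
Step 3: smallest deg-1 vertex = 7, p_3 = 3. Add edge {3,7}. Now deg[7]=0, deg[3]=3.
Step 4: smallest deg-1 vertex = 9, p_4 = 1. Add edge {1,9}. Now deg[9]=0, deg[1]=1.
Step 5: smallest deg-1 vertex = 1, p_5 = 8. Add edge {1,8}. Now deg[1]=0, deg[8]=1.
Step 6: smallest deg-1 vertex = 8, p_6 = 6. Add edge {6,8}. Now deg[8]=0, deg[6]=1.
Step 7: smallest deg-1 vertex = 6, p_7 = 3. Add edge {3,6}. Now deg[6]=0, deg[3]=2.
Step 8: smallest deg-1 vertex = 10, p_8 = 5. Add edge {5,10}. Now deg[10]=0, deg[5]=1.
Step 9: smallest deg-1 vertex = 5, p_9 = 3. Add edge {3,5}. Now deg[5]=0, deg[3]=1.
Final: two remaining deg-1 vertices are 3, 11. Add edge {3,11}.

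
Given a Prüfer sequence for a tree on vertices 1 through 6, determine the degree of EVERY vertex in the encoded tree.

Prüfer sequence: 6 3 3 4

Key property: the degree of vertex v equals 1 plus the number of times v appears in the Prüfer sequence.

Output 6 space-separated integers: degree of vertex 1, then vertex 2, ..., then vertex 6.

p_1 = 6: count[6] becomes 1
p_2 = 3: count[3] becomes 1
p_3 = 3: count[3] becomes 2
p_4 = 4: count[4] becomes 1
Degrees (1 + count): deg[1]=1+0=1, deg[2]=1+0=1, deg[3]=1+2=3, deg[4]=1+1=2, deg[5]=1+0=1, deg[6]=1+1=2

Answer: 1 1 3 2 1 2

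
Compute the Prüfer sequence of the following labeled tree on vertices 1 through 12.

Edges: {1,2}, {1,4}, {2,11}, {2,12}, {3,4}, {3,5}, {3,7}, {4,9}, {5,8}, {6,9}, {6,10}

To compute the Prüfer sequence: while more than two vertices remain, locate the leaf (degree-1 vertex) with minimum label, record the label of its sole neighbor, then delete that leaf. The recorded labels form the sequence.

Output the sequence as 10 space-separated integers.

Step 1: leaves = {7,8,10,11,12}. Remove smallest leaf 7, emit neighbor 3.
Step 2: leaves = {8,10,11,12}. Remove smallest leaf 8, emit neighbor 5.
Step 3: leaves = {5,10,11,12}. Remove smallest leaf 5, emit neighbor 3.
Step 4: leaves = {3,10,11,12}. Remove smallest leaf 3, emit neighbor 4.
Step 5: leaves = {10,11,12}. Remove smallest leaf 10, emit neighbor 6.
Step 6: leaves = {6,11,12}. Remove smallest leaf 6, emit neighbor 9.
Step 7: leaves = {9,11,12}. Remove smallest leaf 9, emit neighbor 4.
Step 8: leaves = {4,11,12}. Remove smallest leaf 4, emit neighbor 1.
Step 9: leaves = {1,11,12}. Remove smallest leaf 1, emit neighbor 2.
Step 10: leaves = {11,12}. Remove smallest leaf 11, emit neighbor 2.
Done: 2 vertices remain (2, 12). Sequence = [3 5 3 4 6 9 4 1 2 2]

Answer: 3 5 3 4 6 9 4 1 2 2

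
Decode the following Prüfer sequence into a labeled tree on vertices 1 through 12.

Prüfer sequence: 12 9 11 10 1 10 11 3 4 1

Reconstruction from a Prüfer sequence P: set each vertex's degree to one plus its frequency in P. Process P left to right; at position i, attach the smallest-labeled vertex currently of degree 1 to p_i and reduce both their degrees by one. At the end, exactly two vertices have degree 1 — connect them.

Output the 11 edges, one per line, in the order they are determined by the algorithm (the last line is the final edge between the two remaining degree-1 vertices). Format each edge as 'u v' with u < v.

Initial degrees: {1:3, 2:1, 3:2, 4:2, 5:1, 6:1, 7:1, 8:1, 9:2, 10:3, 11:3, 12:2}
Step 1: smallest deg-1 vertex = 2, p_1 = 12. Add edge {2,12}. Now deg[2]=0, deg[12]=1.
Step 2: smallest deg-1 vertex = 5, p_2 = 9. Add edge {5,9}. Now deg[5]=0, deg[9]=1.
Step 3: smallest deg-1 vertex = 6, p_3 = 11. Add edge {6,11}. Now deg[6]=0, deg[11]=2.
Step 4: smallest deg-1 vertex = 7, p_4 = 10. Add edge {7,10}. Now deg[7]=0, deg[10]=2.
Step 5: smallest deg-1 vertex = 8, p_5 = 1. Add edge {1,8}. Now deg[8]=0, deg[1]=2.
Step 6: smallest deg-1 vertex = 9, p_6 = 10. Add edge {9,10}. Now deg[9]=0, deg[10]=1.
Step 7: smallest deg-1 vertex = 10, p_7 = 11. Add edge {10,11}. Now deg[10]=0, deg[11]=1.
Step 8: smallest deg-1 vertex = 11, p_8 = 3. Add edge {3,11}. Now deg[11]=0, deg[3]=1.
Step 9: smallest deg-1 vertex = 3, p_9 = 4. Add edge {3,4}. Now deg[3]=0, deg[4]=1.
Step 10: smallest deg-1 vertex = 4, p_10 = 1. Add edge {1,4}. Now deg[4]=0, deg[1]=1.
Final: two remaining deg-1 vertices are 1, 12. Add edge {1,12}.

Answer: 2 12
5 9
6 11
7 10
1 8
9 10
10 11
3 11
3 4
1 4
1 12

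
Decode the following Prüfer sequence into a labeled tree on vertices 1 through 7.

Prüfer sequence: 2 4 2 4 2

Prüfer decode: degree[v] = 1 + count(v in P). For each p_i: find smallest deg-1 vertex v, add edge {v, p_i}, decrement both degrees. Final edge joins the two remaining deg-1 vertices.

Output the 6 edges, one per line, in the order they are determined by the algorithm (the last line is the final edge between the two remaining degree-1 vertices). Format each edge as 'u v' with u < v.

Initial degrees: {1:1, 2:4, 3:1, 4:3, 5:1, 6:1, 7:1}
Step 1: smallest deg-1 vertex = 1, p_1 = 2. Add edge {1,2}. Now deg[1]=0, deg[2]=3.
Step 2: smallest deg-1 vertex = 3, p_2 = 4. Add edge {3,4}. Now deg[3]=0, deg[4]=2.
Step 3: smallest deg-1 vertex = 5, p_3 = 2. Add edge {2,5}. Now deg[5]=0, deg[2]=2.
Step 4: smallest deg-1 vertex = 6, p_4 = 4. Add edge {4,6}. Now deg[6]=0, deg[4]=1.
Step 5: smallest deg-1 vertex = 4, p_5 = 2. Add edge {2,4}. Now deg[4]=0, deg[2]=1.
Final: two remaining deg-1 vertices are 2, 7. Add edge {2,7}.

Answer: 1 2
3 4
2 5
4 6
2 4
2 7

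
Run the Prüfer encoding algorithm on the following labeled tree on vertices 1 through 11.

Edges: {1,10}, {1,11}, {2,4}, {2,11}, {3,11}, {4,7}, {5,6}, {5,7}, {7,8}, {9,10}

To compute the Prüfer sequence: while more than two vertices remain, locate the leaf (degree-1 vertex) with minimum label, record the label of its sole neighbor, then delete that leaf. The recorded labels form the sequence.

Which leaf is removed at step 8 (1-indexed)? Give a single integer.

Answer: 9

Derivation:
Step 1: current leaves = {3,6,8,9}. Remove leaf 3 (neighbor: 11).
Step 2: current leaves = {6,8,9}. Remove leaf 6 (neighbor: 5).
Step 3: current leaves = {5,8,9}. Remove leaf 5 (neighbor: 7).
Step 4: current leaves = {8,9}. Remove leaf 8 (neighbor: 7).
Step 5: current leaves = {7,9}. Remove leaf 7 (neighbor: 4).
Step 6: current leaves = {4,9}. Remove leaf 4 (neighbor: 2).
Step 7: current leaves = {2,9}. Remove leaf 2 (neighbor: 11).
Step 8: current leaves = {9,11}. Remove leaf 9 (neighbor: 10).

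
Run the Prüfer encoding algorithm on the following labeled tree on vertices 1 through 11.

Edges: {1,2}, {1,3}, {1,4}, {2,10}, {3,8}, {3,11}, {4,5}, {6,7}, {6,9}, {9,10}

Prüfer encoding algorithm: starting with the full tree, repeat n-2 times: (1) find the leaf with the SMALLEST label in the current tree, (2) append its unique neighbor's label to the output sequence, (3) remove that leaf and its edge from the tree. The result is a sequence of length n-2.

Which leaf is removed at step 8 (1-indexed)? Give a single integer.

Step 1: current leaves = {5,7,8,11}. Remove leaf 5 (neighbor: 4).
Step 2: current leaves = {4,7,8,11}. Remove leaf 4 (neighbor: 1).
Step 3: current leaves = {7,8,11}. Remove leaf 7 (neighbor: 6).
Step 4: current leaves = {6,8,11}. Remove leaf 6 (neighbor: 9).
Step 5: current leaves = {8,9,11}. Remove leaf 8 (neighbor: 3).
Step 6: current leaves = {9,11}. Remove leaf 9 (neighbor: 10).
Step 7: current leaves = {10,11}. Remove leaf 10 (neighbor: 2).
Step 8: current leaves = {2,11}. Remove leaf 2 (neighbor: 1).

Answer: 2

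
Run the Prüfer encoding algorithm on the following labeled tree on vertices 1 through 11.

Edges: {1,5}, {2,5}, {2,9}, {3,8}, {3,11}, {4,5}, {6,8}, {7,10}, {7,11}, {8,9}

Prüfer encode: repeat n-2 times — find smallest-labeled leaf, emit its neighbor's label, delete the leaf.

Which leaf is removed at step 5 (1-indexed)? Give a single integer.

Answer: 6

Derivation:
Step 1: current leaves = {1,4,6,10}. Remove leaf 1 (neighbor: 5).
Step 2: current leaves = {4,6,10}. Remove leaf 4 (neighbor: 5).
Step 3: current leaves = {5,6,10}. Remove leaf 5 (neighbor: 2).
Step 4: current leaves = {2,6,10}. Remove leaf 2 (neighbor: 9).
Step 5: current leaves = {6,9,10}. Remove leaf 6 (neighbor: 8).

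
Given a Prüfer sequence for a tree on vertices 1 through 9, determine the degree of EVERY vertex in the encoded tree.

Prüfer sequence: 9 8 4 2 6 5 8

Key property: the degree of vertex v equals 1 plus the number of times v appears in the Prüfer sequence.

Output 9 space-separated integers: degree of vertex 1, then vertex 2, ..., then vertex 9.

p_1 = 9: count[9] becomes 1
p_2 = 8: count[8] becomes 1
p_3 = 4: count[4] becomes 1
p_4 = 2: count[2] becomes 1
p_5 = 6: count[6] becomes 1
p_6 = 5: count[5] becomes 1
p_7 = 8: count[8] becomes 2
Degrees (1 + count): deg[1]=1+0=1, deg[2]=1+1=2, deg[3]=1+0=1, deg[4]=1+1=2, deg[5]=1+1=2, deg[6]=1+1=2, deg[7]=1+0=1, deg[8]=1+2=3, deg[9]=1+1=2

Answer: 1 2 1 2 2 2 1 3 2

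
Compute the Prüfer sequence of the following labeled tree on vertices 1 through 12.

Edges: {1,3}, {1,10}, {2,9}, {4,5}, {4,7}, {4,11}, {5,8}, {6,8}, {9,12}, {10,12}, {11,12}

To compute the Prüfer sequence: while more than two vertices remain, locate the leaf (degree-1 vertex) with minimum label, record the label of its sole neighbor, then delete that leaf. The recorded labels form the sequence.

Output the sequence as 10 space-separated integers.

Answer: 9 1 10 8 4 5 4 11 12 12

Derivation:
Step 1: leaves = {2,3,6,7}. Remove smallest leaf 2, emit neighbor 9.
Step 2: leaves = {3,6,7,9}. Remove smallest leaf 3, emit neighbor 1.
Step 3: leaves = {1,6,7,9}. Remove smallest leaf 1, emit neighbor 10.
Step 4: leaves = {6,7,9,10}. Remove smallest leaf 6, emit neighbor 8.
Step 5: leaves = {7,8,9,10}. Remove smallest leaf 7, emit neighbor 4.
Step 6: leaves = {8,9,10}. Remove smallest leaf 8, emit neighbor 5.
Step 7: leaves = {5,9,10}. Remove smallest leaf 5, emit neighbor 4.
Step 8: leaves = {4,9,10}. Remove smallest leaf 4, emit neighbor 11.
Step 9: leaves = {9,10,11}. Remove smallest leaf 9, emit neighbor 12.
Step 10: leaves = {10,11}. Remove smallest leaf 10, emit neighbor 12.
Done: 2 vertices remain (11, 12). Sequence = [9 1 10 8 4 5 4 11 12 12]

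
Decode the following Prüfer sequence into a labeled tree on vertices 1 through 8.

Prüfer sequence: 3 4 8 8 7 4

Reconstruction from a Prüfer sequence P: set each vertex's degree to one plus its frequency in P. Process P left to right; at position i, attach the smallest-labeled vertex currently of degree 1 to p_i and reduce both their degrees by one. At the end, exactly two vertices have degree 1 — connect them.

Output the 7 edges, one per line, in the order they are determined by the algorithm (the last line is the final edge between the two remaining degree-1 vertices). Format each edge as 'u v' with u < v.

Initial degrees: {1:1, 2:1, 3:2, 4:3, 5:1, 6:1, 7:2, 8:3}
Step 1: smallest deg-1 vertex = 1, p_1 = 3. Add edge {1,3}. Now deg[1]=0, deg[3]=1.
Step 2: smallest deg-1 vertex = 2, p_2 = 4. Add edge {2,4}. Now deg[2]=0, deg[4]=2.
Step 3: smallest deg-1 vertex = 3, p_3 = 8. Add edge {3,8}. Now deg[3]=0, deg[8]=2.
Step 4: smallest deg-1 vertex = 5, p_4 = 8. Add edge {5,8}. Now deg[5]=0, deg[8]=1.
Step 5: smallest deg-1 vertex = 6, p_5 = 7. Add edge {6,7}. Now deg[6]=0, deg[7]=1.
Step 6: smallest deg-1 vertex = 7, p_6 = 4. Add edge {4,7}. Now deg[7]=0, deg[4]=1.
Final: two remaining deg-1 vertices are 4, 8. Add edge {4,8}.

Answer: 1 3
2 4
3 8
5 8
6 7
4 7
4 8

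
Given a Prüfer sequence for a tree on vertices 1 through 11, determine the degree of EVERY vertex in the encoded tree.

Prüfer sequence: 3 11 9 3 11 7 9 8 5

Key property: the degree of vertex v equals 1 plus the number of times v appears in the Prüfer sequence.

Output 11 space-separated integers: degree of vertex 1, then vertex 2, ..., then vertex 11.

p_1 = 3: count[3] becomes 1
p_2 = 11: count[11] becomes 1
p_3 = 9: count[9] becomes 1
p_4 = 3: count[3] becomes 2
p_5 = 11: count[11] becomes 2
p_6 = 7: count[7] becomes 1
p_7 = 9: count[9] becomes 2
p_8 = 8: count[8] becomes 1
p_9 = 5: count[5] becomes 1
Degrees (1 + count): deg[1]=1+0=1, deg[2]=1+0=1, deg[3]=1+2=3, deg[4]=1+0=1, deg[5]=1+1=2, deg[6]=1+0=1, deg[7]=1+1=2, deg[8]=1+1=2, deg[9]=1+2=3, deg[10]=1+0=1, deg[11]=1+2=3

Answer: 1 1 3 1 2 1 2 2 3 1 3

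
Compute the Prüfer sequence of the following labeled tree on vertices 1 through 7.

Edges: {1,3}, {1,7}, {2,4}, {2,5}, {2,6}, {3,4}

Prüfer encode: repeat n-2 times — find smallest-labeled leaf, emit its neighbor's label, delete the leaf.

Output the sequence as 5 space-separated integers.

Answer: 2 2 4 3 1

Derivation:
Step 1: leaves = {5,6,7}. Remove smallest leaf 5, emit neighbor 2.
Step 2: leaves = {6,7}. Remove smallest leaf 6, emit neighbor 2.
Step 3: leaves = {2,7}. Remove smallest leaf 2, emit neighbor 4.
Step 4: leaves = {4,7}. Remove smallest leaf 4, emit neighbor 3.
Step 5: leaves = {3,7}. Remove smallest leaf 3, emit neighbor 1.
Done: 2 vertices remain (1, 7). Sequence = [2 2 4 3 1]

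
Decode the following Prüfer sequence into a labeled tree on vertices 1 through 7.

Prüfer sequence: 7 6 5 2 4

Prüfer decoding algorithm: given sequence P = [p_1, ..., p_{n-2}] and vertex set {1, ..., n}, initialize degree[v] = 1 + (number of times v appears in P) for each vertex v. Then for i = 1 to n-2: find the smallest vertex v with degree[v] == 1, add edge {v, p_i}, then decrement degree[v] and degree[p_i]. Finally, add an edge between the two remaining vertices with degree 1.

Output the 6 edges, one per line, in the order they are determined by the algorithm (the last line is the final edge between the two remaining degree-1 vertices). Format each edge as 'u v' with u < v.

Answer: 1 7
3 6
5 6
2 5
2 4
4 7

Derivation:
Initial degrees: {1:1, 2:2, 3:1, 4:2, 5:2, 6:2, 7:2}
Step 1: smallest deg-1 vertex = 1, p_1 = 7. Add edge {1,7}. Now deg[1]=0, deg[7]=1.
Step 2: smallest deg-1 vertex = 3, p_2 = 6. Add edge {3,6}. Now deg[3]=0, deg[6]=1.
Step 3: smallest deg-1 vertex = 6, p_3 = 5. Add edge {5,6}. Now deg[6]=0, deg[5]=1.
Step 4: smallest deg-1 vertex = 5, p_4 = 2. Add edge {2,5}. Now deg[5]=0, deg[2]=1.
Step 5: smallest deg-1 vertex = 2, p_5 = 4. Add edge {2,4}. Now deg[2]=0, deg[4]=1.
Final: two remaining deg-1 vertices are 4, 7. Add edge {4,7}.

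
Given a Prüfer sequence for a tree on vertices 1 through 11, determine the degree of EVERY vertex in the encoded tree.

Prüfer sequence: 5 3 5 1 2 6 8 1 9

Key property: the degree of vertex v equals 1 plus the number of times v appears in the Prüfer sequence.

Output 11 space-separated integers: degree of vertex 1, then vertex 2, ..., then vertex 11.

p_1 = 5: count[5] becomes 1
p_2 = 3: count[3] becomes 1
p_3 = 5: count[5] becomes 2
p_4 = 1: count[1] becomes 1
p_5 = 2: count[2] becomes 1
p_6 = 6: count[6] becomes 1
p_7 = 8: count[8] becomes 1
p_8 = 1: count[1] becomes 2
p_9 = 9: count[9] becomes 1
Degrees (1 + count): deg[1]=1+2=3, deg[2]=1+1=2, deg[3]=1+1=2, deg[4]=1+0=1, deg[5]=1+2=3, deg[6]=1+1=2, deg[7]=1+0=1, deg[8]=1+1=2, deg[9]=1+1=2, deg[10]=1+0=1, deg[11]=1+0=1

Answer: 3 2 2 1 3 2 1 2 2 1 1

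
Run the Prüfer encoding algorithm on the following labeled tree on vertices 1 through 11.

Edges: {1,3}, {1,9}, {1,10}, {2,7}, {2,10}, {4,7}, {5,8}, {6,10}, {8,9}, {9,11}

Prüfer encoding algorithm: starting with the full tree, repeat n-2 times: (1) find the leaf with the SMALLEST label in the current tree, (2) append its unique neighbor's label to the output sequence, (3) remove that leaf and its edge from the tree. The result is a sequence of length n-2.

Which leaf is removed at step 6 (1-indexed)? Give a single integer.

Answer: 2

Derivation:
Step 1: current leaves = {3,4,5,6,11}. Remove leaf 3 (neighbor: 1).
Step 2: current leaves = {4,5,6,11}. Remove leaf 4 (neighbor: 7).
Step 3: current leaves = {5,6,7,11}. Remove leaf 5 (neighbor: 8).
Step 4: current leaves = {6,7,8,11}. Remove leaf 6 (neighbor: 10).
Step 5: current leaves = {7,8,11}. Remove leaf 7 (neighbor: 2).
Step 6: current leaves = {2,8,11}. Remove leaf 2 (neighbor: 10).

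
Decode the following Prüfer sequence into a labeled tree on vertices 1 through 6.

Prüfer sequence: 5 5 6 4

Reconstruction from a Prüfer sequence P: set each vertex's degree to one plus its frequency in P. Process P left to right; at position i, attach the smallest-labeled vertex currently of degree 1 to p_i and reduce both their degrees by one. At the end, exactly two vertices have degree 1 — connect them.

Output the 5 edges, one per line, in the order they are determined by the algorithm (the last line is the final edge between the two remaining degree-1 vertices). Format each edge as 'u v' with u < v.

Initial degrees: {1:1, 2:1, 3:1, 4:2, 5:3, 6:2}
Step 1: smallest deg-1 vertex = 1, p_1 = 5. Add edge {1,5}. Now deg[1]=0, deg[5]=2.
Step 2: smallest deg-1 vertex = 2, p_2 = 5. Add edge {2,5}. Now deg[2]=0, deg[5]=1.
Step 3: smallest deg-1 vertex = 3, p_3 = 6. Add edge {3,6}. Now deg[3]=0, deg[6]=1.
Step 4: smallest deg-1 vertex = 5, p_4 = 4. Add edge {4,5}. Now deg[5]=0, deg[4]=1.
Final: two remaining deg-1 vertices are 4, 6. Add edge {4,6}.

Answer: 1 5
2 5
3 6
4 5
4 6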